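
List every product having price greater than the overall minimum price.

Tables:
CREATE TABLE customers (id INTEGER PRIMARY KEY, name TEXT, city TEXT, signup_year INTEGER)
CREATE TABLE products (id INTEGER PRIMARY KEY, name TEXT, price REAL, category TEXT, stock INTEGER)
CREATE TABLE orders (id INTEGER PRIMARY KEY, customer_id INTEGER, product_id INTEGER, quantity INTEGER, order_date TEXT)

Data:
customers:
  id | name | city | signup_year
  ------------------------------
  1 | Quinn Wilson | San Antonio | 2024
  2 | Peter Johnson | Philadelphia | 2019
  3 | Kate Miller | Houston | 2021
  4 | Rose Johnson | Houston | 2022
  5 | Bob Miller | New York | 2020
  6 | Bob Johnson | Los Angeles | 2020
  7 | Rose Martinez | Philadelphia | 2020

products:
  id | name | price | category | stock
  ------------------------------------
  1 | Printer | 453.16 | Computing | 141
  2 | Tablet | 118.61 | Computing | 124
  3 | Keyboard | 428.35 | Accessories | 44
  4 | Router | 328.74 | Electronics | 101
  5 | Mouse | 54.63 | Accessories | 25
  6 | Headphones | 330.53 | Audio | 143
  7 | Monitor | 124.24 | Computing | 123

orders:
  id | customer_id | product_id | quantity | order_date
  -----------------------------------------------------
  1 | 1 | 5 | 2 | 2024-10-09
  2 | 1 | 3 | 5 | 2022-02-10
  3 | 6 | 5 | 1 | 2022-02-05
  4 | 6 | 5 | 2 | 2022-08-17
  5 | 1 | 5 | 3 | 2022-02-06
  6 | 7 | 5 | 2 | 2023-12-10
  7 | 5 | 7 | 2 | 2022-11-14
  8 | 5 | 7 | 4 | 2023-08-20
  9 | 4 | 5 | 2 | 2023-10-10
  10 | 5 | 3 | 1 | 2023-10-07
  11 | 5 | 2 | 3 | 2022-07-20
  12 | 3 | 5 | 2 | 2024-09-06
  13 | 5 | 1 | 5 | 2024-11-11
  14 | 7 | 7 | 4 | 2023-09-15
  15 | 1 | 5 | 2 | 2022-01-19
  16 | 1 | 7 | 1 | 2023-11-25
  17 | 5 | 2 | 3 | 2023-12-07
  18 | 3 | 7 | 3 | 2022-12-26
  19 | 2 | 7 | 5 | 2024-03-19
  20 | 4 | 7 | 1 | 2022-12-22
SELECT name, price FROM products WHERE price > (SELECT MIN(price) FROM products)

Execution result:
name | price
Printer | 453.16
Tablet | 118.61
Keyboard | 428.35
Router | 328.74
Headphones | 330.53
Monitor | 124.24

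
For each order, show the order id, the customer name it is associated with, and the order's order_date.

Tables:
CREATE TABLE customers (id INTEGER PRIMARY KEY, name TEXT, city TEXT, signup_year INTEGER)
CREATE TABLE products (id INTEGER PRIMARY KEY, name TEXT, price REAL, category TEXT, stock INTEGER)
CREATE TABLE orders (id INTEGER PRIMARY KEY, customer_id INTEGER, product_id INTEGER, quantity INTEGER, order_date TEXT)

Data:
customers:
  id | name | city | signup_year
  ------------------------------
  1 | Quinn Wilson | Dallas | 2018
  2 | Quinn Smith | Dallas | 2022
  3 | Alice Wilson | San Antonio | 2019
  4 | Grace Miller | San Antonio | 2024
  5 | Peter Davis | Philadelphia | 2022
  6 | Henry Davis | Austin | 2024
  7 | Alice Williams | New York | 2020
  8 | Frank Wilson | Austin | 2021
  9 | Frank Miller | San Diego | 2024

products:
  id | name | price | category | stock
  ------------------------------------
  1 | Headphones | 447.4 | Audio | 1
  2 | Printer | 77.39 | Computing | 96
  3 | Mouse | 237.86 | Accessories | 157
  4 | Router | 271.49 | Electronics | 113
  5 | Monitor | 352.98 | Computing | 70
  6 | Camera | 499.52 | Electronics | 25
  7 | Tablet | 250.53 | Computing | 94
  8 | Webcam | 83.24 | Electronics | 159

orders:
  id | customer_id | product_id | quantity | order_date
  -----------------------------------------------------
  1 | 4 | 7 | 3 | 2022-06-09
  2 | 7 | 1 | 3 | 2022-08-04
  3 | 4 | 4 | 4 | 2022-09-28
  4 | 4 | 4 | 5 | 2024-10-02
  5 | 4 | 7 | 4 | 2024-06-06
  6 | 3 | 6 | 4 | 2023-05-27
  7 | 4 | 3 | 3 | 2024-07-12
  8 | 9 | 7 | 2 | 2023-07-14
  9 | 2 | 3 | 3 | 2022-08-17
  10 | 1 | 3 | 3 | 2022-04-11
SELECT c.id, p.name AS customer, c.order_date FROM orders c JOIN customers p ON c.customer_id = p.id

Execution result:
id | customer | order_date
1 | Grace Miller | 2022-06-09
2 | Alice Williams | 2022-08-04
3 | Grace Miller | 2022-09-28
4 | Grace Miller | 2024-10-02
5 | Grace Miller | 2024-06-06
6 | Alice Wilson | 2023-05-27
7 | Grace Miller | 2024-07-12
8 | Frank Miller | 2023-07-14
9 | Quinn Smith | 2022-08-17
10 | Quinn Wilson | 2022-04-11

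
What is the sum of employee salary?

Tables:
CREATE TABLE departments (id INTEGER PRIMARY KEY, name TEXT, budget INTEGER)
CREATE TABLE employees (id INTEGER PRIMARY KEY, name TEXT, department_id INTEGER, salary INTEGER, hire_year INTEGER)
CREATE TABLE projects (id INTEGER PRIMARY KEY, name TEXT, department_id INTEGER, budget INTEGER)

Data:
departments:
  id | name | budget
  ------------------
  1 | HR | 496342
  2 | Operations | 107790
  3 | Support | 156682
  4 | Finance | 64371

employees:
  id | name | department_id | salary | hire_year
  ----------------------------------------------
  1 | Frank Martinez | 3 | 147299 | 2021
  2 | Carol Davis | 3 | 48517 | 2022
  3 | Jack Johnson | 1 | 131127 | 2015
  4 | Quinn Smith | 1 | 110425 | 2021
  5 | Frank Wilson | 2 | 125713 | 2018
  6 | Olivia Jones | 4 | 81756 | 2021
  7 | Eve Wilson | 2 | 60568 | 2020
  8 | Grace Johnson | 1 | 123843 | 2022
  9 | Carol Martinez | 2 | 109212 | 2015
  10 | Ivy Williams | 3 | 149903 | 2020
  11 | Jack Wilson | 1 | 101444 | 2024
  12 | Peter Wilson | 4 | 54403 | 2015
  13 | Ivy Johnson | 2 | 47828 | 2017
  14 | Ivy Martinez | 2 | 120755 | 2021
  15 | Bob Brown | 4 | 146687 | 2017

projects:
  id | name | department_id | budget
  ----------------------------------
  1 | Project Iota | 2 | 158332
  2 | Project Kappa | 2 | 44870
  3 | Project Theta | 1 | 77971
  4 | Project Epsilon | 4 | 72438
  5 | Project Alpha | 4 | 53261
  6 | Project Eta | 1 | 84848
SELECT SUM(salary) FROM employees

Execution result:
1559480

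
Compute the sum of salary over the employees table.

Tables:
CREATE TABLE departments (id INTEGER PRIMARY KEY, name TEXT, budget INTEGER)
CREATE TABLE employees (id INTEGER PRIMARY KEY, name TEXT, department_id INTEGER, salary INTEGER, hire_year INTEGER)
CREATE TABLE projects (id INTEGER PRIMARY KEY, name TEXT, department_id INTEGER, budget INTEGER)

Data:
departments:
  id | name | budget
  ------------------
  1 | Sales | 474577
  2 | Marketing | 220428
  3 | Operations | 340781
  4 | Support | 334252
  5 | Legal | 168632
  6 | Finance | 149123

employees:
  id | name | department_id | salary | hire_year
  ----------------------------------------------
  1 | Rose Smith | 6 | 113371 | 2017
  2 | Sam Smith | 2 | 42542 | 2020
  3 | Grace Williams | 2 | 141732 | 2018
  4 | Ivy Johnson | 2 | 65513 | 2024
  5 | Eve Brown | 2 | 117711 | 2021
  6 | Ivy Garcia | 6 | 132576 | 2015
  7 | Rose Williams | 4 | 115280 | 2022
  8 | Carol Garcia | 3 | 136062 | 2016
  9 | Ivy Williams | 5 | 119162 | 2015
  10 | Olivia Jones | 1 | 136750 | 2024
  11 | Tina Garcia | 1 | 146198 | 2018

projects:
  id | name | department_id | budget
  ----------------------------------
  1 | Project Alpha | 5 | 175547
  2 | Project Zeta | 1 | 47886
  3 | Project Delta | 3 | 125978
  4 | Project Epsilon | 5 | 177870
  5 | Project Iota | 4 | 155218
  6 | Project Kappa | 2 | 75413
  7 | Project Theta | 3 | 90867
SELECT SUM(salary) FROM employees

Execution result:
1266897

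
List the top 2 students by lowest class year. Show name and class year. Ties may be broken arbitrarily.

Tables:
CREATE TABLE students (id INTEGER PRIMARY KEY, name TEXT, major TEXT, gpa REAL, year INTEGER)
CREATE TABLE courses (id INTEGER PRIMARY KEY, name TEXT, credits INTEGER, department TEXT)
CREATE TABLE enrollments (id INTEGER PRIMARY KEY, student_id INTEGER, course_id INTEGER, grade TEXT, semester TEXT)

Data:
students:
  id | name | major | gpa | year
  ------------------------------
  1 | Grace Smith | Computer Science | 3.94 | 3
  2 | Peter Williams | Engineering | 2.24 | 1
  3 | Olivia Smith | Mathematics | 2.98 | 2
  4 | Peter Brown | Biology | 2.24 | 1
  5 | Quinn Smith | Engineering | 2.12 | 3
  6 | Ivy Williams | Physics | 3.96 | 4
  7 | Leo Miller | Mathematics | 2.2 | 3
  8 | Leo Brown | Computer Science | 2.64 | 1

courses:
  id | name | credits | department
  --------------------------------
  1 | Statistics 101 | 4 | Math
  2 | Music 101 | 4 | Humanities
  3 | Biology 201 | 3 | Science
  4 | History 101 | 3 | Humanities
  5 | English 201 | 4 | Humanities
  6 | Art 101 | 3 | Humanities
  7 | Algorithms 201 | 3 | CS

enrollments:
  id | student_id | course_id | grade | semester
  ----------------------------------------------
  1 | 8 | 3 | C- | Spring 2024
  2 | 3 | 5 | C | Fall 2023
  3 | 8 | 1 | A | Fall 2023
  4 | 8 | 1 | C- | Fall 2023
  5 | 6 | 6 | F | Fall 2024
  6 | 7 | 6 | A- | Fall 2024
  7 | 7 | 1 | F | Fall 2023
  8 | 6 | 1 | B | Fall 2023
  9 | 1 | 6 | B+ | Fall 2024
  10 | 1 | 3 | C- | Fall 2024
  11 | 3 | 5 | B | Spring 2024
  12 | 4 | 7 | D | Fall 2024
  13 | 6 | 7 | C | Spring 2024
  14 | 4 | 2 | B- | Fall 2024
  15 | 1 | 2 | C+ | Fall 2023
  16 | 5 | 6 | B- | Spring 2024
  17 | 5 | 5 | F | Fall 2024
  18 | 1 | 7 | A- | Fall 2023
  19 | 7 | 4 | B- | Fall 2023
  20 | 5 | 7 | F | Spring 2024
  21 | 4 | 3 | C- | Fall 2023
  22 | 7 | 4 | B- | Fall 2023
SELECT name, year FROM students ORDER BY year ASC LIMIT 2

Execution result:
name | year
Peter Williams | 1
Peter Brown | 1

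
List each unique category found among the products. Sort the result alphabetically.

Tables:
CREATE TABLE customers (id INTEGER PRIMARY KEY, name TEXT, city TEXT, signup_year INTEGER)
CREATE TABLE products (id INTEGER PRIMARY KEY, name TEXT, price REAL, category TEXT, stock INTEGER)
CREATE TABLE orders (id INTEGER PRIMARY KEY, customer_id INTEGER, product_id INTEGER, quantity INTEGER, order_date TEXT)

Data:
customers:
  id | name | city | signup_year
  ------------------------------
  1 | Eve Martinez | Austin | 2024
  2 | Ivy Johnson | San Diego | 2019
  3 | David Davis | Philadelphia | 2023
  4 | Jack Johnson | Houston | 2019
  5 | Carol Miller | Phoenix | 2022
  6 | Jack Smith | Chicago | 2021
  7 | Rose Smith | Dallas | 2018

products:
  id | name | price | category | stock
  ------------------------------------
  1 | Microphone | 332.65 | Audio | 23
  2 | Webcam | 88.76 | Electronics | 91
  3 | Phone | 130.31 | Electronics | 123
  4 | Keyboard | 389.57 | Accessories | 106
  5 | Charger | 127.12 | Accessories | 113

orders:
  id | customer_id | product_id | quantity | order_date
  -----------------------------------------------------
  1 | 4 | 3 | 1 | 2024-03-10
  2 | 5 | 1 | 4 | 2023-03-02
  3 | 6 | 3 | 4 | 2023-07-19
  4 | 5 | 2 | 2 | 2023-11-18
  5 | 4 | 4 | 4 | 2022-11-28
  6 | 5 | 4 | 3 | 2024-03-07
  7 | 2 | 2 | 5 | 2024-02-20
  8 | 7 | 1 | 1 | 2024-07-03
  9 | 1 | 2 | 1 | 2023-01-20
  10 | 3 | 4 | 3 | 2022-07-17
SELECT DISTINCT category FROM products ORDER BY category

Execution result:
category
Accessories
Audio
Electronics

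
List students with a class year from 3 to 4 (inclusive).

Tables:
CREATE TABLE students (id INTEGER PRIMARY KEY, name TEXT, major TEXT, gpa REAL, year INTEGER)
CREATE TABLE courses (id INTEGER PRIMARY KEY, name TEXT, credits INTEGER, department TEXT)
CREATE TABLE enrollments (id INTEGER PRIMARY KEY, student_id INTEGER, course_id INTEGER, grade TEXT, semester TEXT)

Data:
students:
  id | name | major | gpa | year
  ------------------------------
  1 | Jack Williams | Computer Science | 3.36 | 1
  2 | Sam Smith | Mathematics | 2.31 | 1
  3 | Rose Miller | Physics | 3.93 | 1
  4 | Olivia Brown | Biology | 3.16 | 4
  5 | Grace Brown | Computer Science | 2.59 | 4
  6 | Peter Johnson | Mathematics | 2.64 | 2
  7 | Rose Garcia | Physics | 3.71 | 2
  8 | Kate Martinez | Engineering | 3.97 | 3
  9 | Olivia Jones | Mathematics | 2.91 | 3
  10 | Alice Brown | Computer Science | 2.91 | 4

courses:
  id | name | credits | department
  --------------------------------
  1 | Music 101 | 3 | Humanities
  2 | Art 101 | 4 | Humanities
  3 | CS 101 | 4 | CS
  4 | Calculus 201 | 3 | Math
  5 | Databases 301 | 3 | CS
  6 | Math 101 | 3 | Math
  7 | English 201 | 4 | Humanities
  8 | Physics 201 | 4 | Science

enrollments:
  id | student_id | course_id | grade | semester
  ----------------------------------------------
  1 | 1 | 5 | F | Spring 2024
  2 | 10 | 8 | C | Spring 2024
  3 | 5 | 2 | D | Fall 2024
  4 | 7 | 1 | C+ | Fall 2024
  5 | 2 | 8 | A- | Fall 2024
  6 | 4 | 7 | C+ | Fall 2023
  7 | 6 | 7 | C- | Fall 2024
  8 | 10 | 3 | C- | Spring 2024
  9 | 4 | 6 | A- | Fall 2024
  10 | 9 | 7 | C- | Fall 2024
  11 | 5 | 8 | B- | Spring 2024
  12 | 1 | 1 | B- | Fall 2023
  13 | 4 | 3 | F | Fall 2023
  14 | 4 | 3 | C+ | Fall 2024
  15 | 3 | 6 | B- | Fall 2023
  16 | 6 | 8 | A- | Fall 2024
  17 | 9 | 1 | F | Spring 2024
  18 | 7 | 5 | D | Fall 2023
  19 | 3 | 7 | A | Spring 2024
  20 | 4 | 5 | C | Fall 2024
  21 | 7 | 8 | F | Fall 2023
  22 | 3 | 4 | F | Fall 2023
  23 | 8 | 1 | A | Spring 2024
SELECT name, year FROM students WHERE year BETWEEN 3 AND 4

Execution result:
name | year
Olivia Brown | 4
Grace Brown | 4
Kate Martinez | 3
Olivia Jones | 3
Alice Brown | 4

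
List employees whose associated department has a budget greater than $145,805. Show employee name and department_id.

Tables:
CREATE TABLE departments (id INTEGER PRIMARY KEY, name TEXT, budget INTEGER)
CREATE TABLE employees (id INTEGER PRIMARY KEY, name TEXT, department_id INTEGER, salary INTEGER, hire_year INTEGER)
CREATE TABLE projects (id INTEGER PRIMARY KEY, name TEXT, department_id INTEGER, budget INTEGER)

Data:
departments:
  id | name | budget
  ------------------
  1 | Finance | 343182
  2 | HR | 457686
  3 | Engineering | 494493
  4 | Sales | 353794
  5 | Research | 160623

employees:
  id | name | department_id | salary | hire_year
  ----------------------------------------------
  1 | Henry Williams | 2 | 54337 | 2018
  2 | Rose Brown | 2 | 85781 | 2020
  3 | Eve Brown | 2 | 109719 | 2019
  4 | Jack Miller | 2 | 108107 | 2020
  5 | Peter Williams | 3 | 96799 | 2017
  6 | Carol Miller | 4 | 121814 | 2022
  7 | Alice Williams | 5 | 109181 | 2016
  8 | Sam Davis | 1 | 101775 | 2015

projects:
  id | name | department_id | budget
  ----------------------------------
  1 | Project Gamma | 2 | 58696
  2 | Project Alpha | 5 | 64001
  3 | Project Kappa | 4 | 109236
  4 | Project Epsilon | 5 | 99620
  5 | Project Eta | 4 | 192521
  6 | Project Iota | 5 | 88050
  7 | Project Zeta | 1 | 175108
SELECT name, department_id FROM employees WHERE department_id IN (SELECT id FROM departments WHERE budget > 145805)

Execution result:
name | department_id
Henry Williams | 2
Rose Brown | 2
Eve Brown | 2
Jack Miller | 2
Peter Williams | 3
Carol Miller | 4
Alice Williams | 5
Sam Davis | 1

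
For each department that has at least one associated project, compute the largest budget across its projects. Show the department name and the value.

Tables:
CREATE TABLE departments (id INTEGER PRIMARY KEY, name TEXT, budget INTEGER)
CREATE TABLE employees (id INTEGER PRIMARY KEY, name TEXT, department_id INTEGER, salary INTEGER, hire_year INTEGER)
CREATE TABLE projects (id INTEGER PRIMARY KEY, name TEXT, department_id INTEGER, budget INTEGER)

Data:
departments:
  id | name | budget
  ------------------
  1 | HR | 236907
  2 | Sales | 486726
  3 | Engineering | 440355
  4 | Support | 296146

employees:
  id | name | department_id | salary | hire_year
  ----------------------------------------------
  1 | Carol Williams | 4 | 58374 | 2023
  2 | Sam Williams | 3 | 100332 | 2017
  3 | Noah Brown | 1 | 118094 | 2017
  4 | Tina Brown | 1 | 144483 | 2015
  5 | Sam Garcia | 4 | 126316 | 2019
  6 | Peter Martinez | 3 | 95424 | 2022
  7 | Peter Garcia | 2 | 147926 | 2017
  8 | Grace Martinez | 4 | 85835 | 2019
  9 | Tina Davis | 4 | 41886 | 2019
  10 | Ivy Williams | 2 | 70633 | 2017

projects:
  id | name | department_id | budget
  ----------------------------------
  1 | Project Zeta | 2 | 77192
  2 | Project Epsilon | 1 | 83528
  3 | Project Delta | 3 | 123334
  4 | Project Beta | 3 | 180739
SELECT p.name, MAX(c.budget) AS max_budget FROM projects c JOIN departments p ON c.department_id = p.id GROUP BY p.id, p.name

Execution result:
name | max_budget
HR | 83528
Sales | 77192
Engineering | 180739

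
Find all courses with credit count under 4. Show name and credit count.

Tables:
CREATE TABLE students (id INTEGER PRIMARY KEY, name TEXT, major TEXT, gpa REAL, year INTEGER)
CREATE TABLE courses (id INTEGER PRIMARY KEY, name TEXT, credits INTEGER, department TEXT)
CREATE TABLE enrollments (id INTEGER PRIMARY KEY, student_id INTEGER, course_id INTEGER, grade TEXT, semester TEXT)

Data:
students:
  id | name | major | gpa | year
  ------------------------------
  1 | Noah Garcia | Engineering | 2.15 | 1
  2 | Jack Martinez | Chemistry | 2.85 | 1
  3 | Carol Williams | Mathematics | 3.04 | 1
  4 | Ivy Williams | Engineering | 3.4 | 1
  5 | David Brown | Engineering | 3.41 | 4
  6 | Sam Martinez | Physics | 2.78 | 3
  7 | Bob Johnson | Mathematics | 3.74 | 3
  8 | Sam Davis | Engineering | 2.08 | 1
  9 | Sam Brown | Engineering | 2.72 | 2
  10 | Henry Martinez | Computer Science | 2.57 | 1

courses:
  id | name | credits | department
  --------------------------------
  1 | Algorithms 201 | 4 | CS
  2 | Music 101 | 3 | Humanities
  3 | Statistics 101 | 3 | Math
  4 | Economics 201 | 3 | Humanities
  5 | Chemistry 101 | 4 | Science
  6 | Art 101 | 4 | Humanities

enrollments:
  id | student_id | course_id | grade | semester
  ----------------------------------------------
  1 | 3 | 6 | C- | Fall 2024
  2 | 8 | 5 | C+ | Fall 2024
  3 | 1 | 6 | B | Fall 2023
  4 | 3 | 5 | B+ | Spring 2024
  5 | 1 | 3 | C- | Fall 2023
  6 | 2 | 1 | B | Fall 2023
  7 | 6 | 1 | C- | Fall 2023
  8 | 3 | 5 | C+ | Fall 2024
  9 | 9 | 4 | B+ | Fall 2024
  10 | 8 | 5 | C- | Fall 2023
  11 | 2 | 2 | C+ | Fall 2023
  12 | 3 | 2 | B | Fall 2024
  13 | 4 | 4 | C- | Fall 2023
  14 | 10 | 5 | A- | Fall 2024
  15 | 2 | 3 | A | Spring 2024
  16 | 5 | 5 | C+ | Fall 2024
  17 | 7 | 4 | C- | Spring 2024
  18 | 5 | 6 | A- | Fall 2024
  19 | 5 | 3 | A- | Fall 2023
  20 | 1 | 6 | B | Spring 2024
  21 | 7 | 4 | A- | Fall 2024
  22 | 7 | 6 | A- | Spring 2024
SELECT name, credits FROM courses WHERE credits < 4

Execution result:
name | credits
Music 101 | 3
Statistics 101 | 3
Economics 201 | 3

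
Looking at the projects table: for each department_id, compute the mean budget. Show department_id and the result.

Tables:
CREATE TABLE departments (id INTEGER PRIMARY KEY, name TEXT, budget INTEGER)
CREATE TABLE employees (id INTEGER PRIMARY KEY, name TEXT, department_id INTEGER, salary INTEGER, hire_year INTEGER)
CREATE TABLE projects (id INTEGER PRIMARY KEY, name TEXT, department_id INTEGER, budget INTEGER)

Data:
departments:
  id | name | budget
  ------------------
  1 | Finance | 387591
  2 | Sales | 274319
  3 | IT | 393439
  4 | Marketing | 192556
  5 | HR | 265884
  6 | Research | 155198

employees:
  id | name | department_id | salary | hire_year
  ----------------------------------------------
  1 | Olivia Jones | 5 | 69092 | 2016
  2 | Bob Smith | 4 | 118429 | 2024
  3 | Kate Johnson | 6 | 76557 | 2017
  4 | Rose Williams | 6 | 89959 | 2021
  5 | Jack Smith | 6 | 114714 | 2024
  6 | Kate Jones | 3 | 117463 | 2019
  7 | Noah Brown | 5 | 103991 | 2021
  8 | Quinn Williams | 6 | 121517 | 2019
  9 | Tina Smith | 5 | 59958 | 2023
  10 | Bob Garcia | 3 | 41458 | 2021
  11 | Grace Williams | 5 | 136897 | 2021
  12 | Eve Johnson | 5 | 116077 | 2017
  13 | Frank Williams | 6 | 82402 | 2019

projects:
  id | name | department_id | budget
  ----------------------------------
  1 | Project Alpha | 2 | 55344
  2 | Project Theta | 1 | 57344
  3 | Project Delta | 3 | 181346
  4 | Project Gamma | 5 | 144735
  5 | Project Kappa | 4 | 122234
SELECT department_id, AVG(budget) AS avg_budget FROM projects GROUP BY department_id

Execution result:
department_id | avg_budget
1 | 57344.00
2 | 55344.00
3 | 181346.00
4 | 122234.00
5 | 144735.00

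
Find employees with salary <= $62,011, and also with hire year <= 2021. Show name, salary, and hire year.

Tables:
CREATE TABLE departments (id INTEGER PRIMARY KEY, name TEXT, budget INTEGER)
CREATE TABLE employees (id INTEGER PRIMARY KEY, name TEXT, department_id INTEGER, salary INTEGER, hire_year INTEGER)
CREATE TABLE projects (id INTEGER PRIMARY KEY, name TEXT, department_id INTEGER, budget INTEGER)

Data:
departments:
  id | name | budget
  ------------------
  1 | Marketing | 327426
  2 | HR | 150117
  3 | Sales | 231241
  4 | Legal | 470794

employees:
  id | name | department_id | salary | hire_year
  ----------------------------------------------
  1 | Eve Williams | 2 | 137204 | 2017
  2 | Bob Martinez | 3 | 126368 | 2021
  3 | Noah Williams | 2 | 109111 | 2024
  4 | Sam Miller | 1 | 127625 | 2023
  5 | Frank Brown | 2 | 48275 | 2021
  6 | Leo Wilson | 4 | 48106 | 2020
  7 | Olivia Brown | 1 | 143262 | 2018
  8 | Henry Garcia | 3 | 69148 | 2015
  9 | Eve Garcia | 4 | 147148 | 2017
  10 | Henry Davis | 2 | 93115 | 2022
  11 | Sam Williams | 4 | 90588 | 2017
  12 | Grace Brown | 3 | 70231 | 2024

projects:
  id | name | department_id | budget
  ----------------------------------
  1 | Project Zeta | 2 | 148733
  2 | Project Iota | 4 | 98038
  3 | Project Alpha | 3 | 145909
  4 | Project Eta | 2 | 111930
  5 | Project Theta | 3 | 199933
SELECT name, salary, hire_year FROM employees WHERE salary <= 62011 AND hire_year <= 2021

Execution result:
name | salary | hire_year
Frank Brown | 48275 | 2021
Leo Wilson | 48106 | 2020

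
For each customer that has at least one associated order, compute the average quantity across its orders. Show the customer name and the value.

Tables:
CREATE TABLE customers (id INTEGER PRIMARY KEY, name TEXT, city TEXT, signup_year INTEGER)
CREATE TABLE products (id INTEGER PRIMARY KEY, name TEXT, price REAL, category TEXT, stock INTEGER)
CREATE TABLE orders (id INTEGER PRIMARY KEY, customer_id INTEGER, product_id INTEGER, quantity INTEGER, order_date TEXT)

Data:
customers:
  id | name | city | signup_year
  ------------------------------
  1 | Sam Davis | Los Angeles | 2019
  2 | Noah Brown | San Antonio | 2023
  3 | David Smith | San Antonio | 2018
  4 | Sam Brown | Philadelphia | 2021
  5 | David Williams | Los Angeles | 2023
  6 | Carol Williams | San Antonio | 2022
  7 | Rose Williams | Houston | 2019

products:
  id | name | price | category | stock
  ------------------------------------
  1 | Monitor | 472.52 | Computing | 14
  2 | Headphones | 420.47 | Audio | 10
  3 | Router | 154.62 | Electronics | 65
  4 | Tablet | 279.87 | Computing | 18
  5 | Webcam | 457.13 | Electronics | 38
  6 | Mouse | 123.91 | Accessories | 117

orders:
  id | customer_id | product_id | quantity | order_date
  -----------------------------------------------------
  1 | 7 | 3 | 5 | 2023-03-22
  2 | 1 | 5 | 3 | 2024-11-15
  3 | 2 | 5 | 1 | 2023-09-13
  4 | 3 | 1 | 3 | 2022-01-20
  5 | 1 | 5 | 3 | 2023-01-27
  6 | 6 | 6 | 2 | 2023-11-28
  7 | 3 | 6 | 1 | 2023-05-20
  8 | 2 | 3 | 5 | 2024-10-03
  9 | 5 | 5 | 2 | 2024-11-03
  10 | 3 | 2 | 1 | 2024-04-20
SELECT p.name, AVG(c.quantity) AS avg_quantity FROM orders c JOIN customers p ON c.customer_id = p.id GROUP BY p.id, p.name

Execution result:
name | avg_quantity
Sam Davis | 3.00
Noah Brown | 3.00
David Smith | 1.67
David Williams | 2.00
Carol Williams | 2.00
Rose Williams | 5.00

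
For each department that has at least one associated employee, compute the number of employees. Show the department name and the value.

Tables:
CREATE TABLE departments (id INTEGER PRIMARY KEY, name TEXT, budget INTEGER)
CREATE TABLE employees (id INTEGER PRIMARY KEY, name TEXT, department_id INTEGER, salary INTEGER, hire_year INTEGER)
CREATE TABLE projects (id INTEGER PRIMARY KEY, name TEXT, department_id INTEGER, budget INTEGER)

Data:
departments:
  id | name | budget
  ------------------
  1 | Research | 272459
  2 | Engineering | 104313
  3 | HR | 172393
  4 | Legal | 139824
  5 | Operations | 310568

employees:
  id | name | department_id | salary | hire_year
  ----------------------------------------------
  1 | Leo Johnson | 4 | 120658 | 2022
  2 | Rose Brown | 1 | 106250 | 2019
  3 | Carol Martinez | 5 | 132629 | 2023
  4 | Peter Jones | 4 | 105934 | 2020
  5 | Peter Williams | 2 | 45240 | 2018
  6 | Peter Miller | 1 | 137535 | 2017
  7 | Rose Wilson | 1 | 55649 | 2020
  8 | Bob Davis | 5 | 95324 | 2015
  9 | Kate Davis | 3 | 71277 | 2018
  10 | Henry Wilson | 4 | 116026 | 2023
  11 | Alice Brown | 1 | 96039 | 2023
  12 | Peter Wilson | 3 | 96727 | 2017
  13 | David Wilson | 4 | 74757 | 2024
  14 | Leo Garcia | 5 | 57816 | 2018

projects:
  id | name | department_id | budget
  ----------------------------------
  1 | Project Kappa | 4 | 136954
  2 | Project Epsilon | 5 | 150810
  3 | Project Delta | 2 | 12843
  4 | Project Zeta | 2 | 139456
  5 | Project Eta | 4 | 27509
SELECT p.name, COUNT(*) AS n FROM employees c JOIN departments p ON c.department_id = p.id GROUP BY p.id, p.name

Execution result:
name | n
Research | 4
Engineering | 1
HR | 2
Legal | 4
Operations | 3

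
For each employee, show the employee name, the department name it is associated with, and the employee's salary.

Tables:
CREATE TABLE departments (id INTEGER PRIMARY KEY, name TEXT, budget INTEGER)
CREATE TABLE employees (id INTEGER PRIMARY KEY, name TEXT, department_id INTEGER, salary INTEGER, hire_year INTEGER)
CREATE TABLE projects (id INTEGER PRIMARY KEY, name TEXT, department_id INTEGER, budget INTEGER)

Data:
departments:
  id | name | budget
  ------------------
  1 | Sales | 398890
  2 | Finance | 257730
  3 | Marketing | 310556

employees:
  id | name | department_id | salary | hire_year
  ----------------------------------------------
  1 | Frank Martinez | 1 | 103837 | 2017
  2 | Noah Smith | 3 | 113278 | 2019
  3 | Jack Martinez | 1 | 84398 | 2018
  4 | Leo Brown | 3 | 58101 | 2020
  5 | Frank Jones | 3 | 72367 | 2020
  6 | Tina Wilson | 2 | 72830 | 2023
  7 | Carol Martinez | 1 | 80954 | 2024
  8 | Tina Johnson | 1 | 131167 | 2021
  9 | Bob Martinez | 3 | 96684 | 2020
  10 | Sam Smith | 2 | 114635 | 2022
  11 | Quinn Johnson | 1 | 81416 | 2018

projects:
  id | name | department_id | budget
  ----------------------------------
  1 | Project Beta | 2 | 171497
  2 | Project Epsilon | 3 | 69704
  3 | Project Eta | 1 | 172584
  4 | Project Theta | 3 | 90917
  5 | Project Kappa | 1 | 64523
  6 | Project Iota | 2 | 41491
SELECT c.name, p.name AS department, c.salary FROM employees c JOIN departments p ON c.department_id = p.id

Execution result:
name | department | salary
Frank Martinez | Sales | 103837
Noah Smith | Marketing | 113278
Jack Martinez | Sales | 84398
Leo Brown | Marketing | 58101
Frank Jones | Marketing | 72367
Tina Wilson | Finance | 72830
Carol Martinez | Sales | 80954
Tina Johnson | Sales | 131167
Bob Martinez | Marketing | 96684
Sam Smith | Finance | 114635
Quinn Johnson | Sales | 81416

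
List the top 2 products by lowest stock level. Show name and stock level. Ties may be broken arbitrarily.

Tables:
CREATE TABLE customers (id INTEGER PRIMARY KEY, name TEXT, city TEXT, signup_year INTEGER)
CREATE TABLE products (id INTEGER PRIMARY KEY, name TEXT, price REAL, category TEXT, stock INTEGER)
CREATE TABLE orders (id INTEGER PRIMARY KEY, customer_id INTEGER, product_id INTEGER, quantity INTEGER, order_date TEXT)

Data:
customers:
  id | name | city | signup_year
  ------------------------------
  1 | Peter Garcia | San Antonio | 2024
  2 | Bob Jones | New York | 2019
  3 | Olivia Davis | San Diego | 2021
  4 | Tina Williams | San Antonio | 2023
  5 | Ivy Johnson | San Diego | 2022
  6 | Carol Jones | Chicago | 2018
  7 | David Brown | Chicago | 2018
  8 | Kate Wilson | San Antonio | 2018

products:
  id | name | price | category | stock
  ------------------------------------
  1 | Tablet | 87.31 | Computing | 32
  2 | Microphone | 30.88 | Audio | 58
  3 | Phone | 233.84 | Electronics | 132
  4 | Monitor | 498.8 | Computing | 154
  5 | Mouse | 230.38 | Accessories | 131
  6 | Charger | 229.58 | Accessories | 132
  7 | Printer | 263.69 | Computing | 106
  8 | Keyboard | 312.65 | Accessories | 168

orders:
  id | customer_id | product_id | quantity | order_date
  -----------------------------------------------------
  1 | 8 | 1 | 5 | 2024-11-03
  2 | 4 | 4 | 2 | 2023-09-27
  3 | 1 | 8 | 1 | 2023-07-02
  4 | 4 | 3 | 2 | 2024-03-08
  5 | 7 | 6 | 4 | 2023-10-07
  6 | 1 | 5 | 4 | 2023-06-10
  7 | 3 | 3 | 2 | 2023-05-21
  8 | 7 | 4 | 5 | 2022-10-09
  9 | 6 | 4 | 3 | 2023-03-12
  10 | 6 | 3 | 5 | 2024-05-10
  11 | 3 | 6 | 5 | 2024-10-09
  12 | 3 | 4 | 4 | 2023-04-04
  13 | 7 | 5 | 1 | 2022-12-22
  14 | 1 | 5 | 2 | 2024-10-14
SELECT name, stock FROM products ORDER BY stock ASC LIMIT 2

Execution result:
name | stock
Tablet | 32
Microphone | 58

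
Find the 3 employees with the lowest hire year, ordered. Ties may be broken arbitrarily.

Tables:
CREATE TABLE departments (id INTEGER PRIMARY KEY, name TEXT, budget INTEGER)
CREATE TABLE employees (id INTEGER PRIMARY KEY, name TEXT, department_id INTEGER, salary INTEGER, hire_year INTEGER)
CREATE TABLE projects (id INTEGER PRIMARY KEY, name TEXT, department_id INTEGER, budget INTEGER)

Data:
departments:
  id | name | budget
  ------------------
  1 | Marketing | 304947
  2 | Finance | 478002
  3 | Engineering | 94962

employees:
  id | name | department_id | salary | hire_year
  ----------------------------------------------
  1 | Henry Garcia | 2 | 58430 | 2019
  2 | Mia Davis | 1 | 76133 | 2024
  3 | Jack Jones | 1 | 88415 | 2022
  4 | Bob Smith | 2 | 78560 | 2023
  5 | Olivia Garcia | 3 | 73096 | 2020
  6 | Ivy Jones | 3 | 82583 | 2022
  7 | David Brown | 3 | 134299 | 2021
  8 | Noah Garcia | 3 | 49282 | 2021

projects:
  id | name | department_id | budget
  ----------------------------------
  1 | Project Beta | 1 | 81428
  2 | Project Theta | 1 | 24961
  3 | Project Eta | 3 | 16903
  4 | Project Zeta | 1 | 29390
SELECT name, hire_year FROM employees ORDER BY hire_year ASC LIMIT 3

Execution result:
name | hire_year
Henry Garcia | 2019
Olivia Garcia | 2020
David Brown | 2021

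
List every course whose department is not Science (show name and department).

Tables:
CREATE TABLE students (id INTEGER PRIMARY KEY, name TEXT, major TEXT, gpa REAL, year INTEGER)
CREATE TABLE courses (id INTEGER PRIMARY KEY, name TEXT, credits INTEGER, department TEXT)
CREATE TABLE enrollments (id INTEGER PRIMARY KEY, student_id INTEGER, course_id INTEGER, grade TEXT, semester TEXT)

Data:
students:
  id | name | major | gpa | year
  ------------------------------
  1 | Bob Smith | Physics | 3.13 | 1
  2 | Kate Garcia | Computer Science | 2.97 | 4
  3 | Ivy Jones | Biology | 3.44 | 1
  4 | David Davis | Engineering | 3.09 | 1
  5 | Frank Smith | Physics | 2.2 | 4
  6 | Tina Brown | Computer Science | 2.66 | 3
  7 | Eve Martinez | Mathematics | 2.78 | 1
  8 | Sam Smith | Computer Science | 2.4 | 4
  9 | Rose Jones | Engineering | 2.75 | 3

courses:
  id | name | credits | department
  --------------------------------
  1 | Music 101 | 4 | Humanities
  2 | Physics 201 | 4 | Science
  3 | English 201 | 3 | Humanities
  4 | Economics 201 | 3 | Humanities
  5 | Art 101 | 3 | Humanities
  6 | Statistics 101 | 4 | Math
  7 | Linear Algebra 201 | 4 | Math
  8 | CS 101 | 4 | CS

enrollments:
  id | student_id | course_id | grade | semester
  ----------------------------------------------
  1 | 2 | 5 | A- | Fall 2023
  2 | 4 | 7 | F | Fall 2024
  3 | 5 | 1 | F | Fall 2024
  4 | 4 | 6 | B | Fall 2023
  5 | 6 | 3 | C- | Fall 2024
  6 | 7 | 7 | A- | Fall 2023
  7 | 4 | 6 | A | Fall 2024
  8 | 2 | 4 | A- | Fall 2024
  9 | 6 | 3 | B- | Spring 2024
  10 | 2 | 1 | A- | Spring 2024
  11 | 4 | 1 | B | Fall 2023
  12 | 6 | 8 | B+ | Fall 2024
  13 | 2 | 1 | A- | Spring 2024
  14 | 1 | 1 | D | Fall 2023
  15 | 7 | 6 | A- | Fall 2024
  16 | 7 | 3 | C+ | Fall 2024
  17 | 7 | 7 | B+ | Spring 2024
SELECT name, department FROM courses WHERE department <> 'Science'

Execution result:
name | department
Music 101 | Humanities
English 201 | Humanities
Economics 201 | Humanities
Art 101 | Humanities
Statistics 101 | Math
Linear Algebra 201 | Math
CS 101 | CS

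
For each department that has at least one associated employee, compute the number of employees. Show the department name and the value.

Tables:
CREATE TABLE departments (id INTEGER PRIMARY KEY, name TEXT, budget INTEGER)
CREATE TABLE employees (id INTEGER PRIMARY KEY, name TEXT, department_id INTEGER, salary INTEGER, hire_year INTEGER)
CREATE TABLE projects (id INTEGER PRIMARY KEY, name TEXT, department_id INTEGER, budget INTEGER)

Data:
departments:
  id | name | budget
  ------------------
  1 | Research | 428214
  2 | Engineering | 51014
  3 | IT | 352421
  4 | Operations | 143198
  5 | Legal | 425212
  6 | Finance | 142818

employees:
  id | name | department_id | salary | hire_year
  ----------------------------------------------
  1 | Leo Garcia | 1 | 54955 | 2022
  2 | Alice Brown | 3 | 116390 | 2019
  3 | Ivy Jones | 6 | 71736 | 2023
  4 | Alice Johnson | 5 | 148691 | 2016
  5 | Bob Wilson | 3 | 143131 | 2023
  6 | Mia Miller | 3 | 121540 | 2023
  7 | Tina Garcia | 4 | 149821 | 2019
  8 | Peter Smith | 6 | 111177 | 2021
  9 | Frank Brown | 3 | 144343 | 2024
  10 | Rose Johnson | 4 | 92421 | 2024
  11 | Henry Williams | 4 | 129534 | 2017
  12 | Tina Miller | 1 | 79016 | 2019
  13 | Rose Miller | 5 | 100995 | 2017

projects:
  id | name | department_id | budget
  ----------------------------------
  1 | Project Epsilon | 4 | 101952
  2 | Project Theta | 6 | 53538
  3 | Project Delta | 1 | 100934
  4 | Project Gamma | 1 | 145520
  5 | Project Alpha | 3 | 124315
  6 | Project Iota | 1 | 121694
SELECT p.name, COUNT(*) AS n FROM employees c JOIN departments p ON c.department_id = p.id GROUP BY p.id, p.name

Execution result:
name | n
Research | 2
IT | 4
Operations | 3
Legal | 2
Finance | 2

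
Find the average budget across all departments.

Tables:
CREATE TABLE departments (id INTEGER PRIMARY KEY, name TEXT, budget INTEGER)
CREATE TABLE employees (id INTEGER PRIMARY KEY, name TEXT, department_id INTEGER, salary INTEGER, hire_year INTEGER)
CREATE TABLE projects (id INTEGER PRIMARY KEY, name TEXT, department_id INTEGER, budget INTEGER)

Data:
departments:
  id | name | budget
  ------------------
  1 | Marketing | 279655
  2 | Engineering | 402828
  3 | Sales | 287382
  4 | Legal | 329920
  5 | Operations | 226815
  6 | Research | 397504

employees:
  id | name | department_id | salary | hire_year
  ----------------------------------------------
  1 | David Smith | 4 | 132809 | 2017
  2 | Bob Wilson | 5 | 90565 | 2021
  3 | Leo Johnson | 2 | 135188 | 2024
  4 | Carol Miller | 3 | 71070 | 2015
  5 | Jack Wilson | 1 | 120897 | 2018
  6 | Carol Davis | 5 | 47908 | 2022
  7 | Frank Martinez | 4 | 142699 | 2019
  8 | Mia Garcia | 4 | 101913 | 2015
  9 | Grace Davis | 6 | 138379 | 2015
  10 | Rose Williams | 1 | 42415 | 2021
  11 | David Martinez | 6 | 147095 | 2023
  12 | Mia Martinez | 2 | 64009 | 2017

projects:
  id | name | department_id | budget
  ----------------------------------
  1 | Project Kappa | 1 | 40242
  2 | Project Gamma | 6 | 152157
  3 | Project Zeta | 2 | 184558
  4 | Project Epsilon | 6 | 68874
SELECT AVG(budget) FROM departments

Execution result:
320684.00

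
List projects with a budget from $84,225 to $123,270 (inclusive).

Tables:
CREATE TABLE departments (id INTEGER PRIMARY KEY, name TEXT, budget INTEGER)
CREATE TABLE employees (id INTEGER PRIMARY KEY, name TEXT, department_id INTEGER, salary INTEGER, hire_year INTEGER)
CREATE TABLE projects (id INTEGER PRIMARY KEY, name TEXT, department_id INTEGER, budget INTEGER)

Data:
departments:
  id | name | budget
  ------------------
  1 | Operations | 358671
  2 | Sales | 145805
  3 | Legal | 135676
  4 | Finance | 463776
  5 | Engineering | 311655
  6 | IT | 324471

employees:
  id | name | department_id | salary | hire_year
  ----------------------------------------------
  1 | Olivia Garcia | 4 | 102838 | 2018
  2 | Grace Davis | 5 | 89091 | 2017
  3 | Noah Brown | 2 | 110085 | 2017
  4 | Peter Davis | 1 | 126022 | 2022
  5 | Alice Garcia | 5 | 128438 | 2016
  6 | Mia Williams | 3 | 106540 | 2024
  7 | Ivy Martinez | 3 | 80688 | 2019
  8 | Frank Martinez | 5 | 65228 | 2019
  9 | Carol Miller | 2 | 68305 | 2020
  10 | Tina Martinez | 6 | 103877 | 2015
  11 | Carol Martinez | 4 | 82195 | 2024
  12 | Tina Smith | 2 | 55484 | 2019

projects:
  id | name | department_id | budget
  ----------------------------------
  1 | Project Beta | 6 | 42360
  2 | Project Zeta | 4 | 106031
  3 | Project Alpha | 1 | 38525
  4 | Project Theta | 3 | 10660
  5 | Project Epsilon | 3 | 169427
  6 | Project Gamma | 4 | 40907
SELECT name, budget FROM projects WHERE budget BETWEEN 84225 AND 123270

Execution result:
name | budget
Project Zeta | 106031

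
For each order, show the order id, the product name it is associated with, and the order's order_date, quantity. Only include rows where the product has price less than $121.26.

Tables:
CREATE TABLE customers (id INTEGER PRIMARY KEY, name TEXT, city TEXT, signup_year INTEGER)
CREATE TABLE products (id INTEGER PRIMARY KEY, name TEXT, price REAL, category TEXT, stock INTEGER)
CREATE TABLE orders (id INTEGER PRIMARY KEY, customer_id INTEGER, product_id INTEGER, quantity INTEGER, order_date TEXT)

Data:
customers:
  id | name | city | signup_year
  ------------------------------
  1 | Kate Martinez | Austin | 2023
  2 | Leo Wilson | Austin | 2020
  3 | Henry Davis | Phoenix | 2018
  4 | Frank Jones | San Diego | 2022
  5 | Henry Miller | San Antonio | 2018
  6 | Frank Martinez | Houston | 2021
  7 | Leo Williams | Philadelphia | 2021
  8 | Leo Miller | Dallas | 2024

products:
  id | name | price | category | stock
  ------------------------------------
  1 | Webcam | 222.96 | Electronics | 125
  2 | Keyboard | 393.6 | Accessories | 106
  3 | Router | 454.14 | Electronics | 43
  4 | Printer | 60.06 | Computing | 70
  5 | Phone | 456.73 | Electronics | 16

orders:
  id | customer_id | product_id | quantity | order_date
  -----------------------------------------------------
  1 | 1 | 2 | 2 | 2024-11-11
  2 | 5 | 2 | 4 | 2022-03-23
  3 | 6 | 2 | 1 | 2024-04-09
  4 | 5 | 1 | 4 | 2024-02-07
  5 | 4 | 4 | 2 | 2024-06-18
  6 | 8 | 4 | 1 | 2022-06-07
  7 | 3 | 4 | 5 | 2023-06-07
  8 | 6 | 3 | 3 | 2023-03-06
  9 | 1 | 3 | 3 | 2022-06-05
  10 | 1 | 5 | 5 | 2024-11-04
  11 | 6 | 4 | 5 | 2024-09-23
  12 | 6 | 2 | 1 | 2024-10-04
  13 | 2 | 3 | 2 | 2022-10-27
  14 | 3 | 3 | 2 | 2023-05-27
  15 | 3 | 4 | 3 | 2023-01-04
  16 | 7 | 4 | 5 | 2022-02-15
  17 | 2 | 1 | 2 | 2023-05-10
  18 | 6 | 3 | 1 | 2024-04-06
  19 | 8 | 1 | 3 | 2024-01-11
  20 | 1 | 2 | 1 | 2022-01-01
SELECT c.id, p.name AS product, c.order_date, c.quantity FROM orders c JOIN products p ON c.product_id = p.id WHERE p.price < 121.26

Execution result:
id | product | order_date | quantity
5 | Printer | 2024-06-18 | 2
6 | Printer | 2022-06-07 | 1
7 | Printer | 2023-06-07 | 5
11 | Printer | 2024-09-23 | 5
15 | Printer | 2023-01-04 | 3
16 | Printer | 2022-02-15 | 5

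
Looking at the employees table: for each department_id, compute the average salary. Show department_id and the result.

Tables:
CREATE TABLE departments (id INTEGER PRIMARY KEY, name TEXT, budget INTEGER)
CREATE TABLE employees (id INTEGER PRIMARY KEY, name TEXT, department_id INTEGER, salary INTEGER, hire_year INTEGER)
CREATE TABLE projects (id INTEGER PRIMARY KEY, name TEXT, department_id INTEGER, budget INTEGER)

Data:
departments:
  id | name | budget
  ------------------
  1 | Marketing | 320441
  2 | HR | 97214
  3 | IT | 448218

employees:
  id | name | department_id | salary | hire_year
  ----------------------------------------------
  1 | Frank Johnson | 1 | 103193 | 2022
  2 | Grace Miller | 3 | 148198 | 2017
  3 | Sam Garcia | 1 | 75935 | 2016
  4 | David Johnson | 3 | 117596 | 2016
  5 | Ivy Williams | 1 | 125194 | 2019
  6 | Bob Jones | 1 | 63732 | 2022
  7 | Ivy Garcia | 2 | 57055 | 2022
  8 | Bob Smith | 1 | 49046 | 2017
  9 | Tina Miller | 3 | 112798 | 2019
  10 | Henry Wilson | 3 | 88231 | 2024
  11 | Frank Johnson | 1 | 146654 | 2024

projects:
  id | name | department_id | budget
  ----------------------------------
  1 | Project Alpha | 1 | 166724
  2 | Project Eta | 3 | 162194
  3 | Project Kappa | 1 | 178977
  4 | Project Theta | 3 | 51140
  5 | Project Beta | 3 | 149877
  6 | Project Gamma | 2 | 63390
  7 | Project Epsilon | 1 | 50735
SELECT department_id, AVG(salary) AS avg_salary FROM employees GROUP BY department_id

Execution result:
department_id | avg_salary
1 | 93959.00
2 | 57055.00
3 | 116705.75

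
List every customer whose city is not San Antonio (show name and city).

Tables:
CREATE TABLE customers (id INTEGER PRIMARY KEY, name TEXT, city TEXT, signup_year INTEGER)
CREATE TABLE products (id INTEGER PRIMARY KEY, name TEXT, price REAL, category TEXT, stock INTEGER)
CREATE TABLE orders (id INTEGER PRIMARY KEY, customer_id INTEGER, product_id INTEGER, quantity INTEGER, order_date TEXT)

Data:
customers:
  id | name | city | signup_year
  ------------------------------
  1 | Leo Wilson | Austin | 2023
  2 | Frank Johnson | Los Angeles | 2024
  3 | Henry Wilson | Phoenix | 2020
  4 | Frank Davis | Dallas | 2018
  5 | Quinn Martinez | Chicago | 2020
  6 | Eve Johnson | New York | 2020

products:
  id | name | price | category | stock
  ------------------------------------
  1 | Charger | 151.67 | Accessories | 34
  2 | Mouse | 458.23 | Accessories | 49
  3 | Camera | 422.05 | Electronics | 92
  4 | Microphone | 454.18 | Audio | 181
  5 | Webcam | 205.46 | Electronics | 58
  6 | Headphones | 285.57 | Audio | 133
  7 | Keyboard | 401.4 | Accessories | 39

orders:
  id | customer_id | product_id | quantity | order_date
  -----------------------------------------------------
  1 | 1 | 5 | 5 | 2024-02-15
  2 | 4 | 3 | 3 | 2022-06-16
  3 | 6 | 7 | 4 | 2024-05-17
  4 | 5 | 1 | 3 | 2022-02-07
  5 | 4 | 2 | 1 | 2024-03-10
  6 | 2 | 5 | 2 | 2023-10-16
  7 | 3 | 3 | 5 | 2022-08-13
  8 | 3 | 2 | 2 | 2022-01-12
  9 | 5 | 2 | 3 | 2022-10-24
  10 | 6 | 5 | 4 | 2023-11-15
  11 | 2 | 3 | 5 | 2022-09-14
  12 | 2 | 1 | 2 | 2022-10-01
SELECT name, city FROM customers WHERE city <> 'San Antonio'

Execution result:
name | city
Leo Wilson | Austin
Frank Johnson | Los Angeles
Henry Wilson | Phoenix
Frank Davis | Dallas
Quinn Martinez | Chicago
Eve Johnson | New York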